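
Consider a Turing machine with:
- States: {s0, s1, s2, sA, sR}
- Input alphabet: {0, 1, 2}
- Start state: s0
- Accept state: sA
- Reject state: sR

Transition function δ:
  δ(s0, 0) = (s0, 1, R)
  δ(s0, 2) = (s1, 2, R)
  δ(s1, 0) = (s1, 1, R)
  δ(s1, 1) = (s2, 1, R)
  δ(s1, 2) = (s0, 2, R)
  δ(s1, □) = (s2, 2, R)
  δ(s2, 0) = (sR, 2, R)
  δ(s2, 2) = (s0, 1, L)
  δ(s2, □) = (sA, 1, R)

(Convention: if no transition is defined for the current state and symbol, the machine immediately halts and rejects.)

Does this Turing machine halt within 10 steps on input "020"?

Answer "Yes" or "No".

Execution trace:
Initial: [s0]020
Step 1: δ(s0, 0) = (s0, 1, R) → 1[s0]20
Step 2: δ(s0, 2) = (s1, 2, R) → 12[s1]0
Step 3: δ(s1, 0) = (s1, 1, R) → 121[s1]□
Step 4: δ(s1, □) = (s2, 2, R) → 1212[s2]□
Step 5: δ(s2, □) = (sA, 1, R) → 12121[sA]□

The machine reaches the accept state sA and halts.
The machine halted after 5 steps (within the 10-step bound).

Answer: Yes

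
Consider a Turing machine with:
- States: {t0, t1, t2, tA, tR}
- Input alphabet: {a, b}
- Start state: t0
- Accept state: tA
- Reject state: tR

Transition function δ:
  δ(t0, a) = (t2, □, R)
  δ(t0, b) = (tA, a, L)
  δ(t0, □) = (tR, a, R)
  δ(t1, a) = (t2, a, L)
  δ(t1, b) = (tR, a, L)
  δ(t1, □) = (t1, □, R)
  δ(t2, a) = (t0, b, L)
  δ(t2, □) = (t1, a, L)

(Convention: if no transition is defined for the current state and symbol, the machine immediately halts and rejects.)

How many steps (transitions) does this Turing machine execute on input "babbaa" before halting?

Execution trace:
Initial: [t0]babbaa
Step 1: δ(t0, b) = (tA, a, L) → [tA]□aabbaa

The machine reaches the accept state tA and halts.

The machine executed 1 step before halting.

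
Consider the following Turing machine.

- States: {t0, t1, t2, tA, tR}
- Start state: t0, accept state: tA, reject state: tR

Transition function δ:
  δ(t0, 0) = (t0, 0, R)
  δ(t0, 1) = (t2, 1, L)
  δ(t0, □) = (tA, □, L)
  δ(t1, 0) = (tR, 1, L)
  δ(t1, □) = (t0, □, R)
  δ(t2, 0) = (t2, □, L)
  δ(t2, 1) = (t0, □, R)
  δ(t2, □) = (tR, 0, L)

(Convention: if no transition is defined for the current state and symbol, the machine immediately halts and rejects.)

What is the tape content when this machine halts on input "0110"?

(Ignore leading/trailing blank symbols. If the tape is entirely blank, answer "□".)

Execution trace:
Initial: [t0]0110
Step 1: δ(t0, 0) = (t0, 0, R) → 0[t0]110
Step 2: δ(t0, 1) = (t2, 1, L) → [t2]0110
Step 3: δ(t2, 0) = (t2, □, L) → [t2]□□110
Step 4: δ(t2, □) = (tR, 0, L) → [tR]□0□110

The machine reaches the reject state tR and halts.

Final tape (ignoring leading/trailing blanks): 0□110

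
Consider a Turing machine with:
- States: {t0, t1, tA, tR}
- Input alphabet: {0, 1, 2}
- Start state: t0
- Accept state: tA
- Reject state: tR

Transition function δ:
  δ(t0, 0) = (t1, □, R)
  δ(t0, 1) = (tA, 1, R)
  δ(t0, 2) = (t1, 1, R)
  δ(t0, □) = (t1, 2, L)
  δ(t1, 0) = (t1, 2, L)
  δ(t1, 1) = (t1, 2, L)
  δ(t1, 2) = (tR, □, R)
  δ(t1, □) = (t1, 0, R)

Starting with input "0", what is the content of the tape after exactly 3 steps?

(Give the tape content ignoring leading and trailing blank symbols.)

Execution trace:
Initial: [t0]0
Step 1: δ(t0, 0) = (t1, □, R) → □[t1]□
Step 2: δ(t1, □) = (t1, 0, R) → □0[t1]□
Step 3: δ(t1, □) = (t1, 0, R) → □00[t1]□

After 3 steps, the tape (ignoring leading/trailing blanks) is: 00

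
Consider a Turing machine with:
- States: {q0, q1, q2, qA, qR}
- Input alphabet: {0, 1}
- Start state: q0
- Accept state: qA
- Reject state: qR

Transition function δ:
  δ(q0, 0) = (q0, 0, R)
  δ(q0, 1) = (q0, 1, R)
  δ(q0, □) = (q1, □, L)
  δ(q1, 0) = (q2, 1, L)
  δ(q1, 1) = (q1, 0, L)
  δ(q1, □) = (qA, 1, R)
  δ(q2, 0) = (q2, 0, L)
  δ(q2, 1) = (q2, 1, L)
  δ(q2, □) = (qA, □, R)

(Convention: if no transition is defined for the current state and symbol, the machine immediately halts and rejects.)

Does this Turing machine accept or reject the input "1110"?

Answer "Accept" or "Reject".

Execution trace:
Initial: [q0]1110
Step 1: δ(q0, 1) = (q0, 1, R) → 1[q0]110
Step 2: δ(q0, 1) = (q0, 1, R) → 11[q0]10
Step 3: δ(q0, 1) = (q0, 1, R) → 111[q0]0
Step 4: δ(q0, 0) = (q0, 0, R) → 1110[q0]□
Step 5: δ(q0, □) = (q1, □, L) → 111[q1]0□
Step 6: δ(q1, 0) = (q2, 1, L) → 11[q2]11□
Step 7: δ(q2, 1) = (q2, 1, L) → 1[q2]111□
Step 8: δ(q2, 1) = (q2, 1, L) → [q2]1111□
Step 9: δ(q2, 1) = (q2, 1, L) → [q2]□1111□
Step 10: δ(q2, □) = (qA, □, R) → □[qA]1111□

The machine reaches the accept state qA and halts.

Answer: Accept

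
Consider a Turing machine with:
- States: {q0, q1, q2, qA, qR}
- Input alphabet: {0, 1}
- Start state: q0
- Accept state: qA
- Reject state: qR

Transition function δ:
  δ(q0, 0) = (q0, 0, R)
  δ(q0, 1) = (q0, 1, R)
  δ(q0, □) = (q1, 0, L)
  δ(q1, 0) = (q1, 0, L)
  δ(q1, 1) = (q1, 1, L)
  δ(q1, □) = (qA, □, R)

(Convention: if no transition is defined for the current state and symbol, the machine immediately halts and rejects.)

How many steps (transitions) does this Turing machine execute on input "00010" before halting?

Execution trace:
Initial: [q0]00010
Step 1: δ(q0, 0) = (q0, 0, R) → 0[q0]0010
Step 2: δ(q0, 0) = (q0, 0, R) → 00[q0]010
Step 3: δ(q0, 0) = (q0, 0, R) → 000[q0]10
Step 4: δ(q0, 1) = (q0, 1, R) → 0001[q0]0
Step 5: δ(q0, 0) = (q0, 0, R) → 00010[q0]□
Step 6: δ(q0, □) = (q1, 0, L) → 0001[q1]00
Step 7: δ(q1, 0) = (q1, 0, L) → 000[q1]100
Step 8: δ(q1, 1) = (q1, 1, L) → 00[q1]0100
Step 9: δ(q1, 0) = (q1, 0, L) → 0[q1]00100
Step 10: δ(q1, 0) = (q1, 0, L) → [q1]000100
Step 11: δ(q1, 0) = (q1, 0, L) → [q1]□000100
Step 12: δ(q1, □) = (qA, □, R) → □[qA]000100

The machine reaches the accept state qA and halts.

The machine executed 12 steps before halting.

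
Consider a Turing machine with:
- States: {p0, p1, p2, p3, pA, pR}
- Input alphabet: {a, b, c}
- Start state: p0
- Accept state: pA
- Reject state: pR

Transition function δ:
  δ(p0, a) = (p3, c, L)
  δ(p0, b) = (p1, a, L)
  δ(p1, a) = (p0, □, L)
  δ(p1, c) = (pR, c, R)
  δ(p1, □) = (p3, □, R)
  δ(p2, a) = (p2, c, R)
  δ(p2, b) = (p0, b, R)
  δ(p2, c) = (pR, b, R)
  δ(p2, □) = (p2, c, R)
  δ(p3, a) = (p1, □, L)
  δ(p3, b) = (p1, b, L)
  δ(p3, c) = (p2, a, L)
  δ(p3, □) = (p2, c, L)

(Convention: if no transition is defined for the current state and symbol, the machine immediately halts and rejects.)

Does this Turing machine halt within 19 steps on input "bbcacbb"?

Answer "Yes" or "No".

Execution trace:
Initial: [p0]bbcacbb
Step 1: δ(p0, b) = (p1, a, L) → [p1]□abcacbb
Step 2: δ(p1, □) = (p3, □, R) → □[p3]abcacbb
Step 3: δ(p3, a) = (p1, □, L) → [p1]□□bcacbb
Step 4: δ(p1, □) = (p3, □, R) → □[p3]□bcacbb
Step 5: δ(p3, □) = (p2, c, L) → [p2]□cbcacbb
Step 6: δ(p2, □) = (p2, c, R) → c[p2]cbcacbb
Step 7: δ(p2, c) = (pR, b, R) → cb[pR]bcacbb

The machine reaches the reject state pR and halts.
The machine halted after 7 steps (within the 19-step bound).

Answer: Yes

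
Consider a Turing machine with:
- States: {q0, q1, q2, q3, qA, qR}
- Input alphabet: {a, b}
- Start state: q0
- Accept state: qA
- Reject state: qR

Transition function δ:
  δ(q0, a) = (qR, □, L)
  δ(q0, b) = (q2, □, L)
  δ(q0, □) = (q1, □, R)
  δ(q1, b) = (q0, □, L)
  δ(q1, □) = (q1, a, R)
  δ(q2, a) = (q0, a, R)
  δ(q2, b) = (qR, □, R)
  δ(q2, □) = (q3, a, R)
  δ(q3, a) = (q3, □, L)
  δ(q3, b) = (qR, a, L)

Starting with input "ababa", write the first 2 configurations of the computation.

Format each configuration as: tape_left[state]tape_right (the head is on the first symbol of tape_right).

Transitions applied:
Step 1: δ(q0, a) = (qR, □, L)

The first 2 configurations are:
[q0]ababa ⊢ [qR]□□baba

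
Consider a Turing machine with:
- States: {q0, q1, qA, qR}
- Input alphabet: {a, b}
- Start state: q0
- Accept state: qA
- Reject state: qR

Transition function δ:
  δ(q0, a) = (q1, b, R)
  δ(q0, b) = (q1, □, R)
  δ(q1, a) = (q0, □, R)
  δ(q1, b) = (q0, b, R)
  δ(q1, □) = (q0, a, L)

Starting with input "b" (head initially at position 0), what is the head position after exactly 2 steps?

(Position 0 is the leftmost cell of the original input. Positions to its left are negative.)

Execution trace (head position shown):
Step 0: [q0]b  (head at position 0)
Step 1: move right → □[q1]□  (head at position 1)
Step 2: move left → [q0]□a  (head at position 0)

After 2 steps, the head is at position 0.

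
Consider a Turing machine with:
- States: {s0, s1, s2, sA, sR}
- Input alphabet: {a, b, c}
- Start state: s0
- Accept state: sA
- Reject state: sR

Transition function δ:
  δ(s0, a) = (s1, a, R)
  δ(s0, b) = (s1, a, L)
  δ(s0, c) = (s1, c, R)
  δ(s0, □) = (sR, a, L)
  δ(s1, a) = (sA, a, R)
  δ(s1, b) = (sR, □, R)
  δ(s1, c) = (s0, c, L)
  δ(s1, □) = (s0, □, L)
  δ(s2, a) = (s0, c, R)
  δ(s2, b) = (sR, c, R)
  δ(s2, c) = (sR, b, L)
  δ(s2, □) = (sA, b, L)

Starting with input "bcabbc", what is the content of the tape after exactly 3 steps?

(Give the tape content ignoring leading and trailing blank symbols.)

Execution trace:
Initial: [s0]bcabbc
Step 1: δ(s0, b) = (s1, a, L) → [s1]□acabbc
Step 2: δ(s1, □) = (s0, □, L) → [s0]□□acabbc
Step 3: δ(s0, □) = (sR, a, L) → [sR]□a□acabbc

The machine reaches the reject state sR and halts.

After 3 steps, the tape (ignoring leading/trailing blanks) is: a□acabbc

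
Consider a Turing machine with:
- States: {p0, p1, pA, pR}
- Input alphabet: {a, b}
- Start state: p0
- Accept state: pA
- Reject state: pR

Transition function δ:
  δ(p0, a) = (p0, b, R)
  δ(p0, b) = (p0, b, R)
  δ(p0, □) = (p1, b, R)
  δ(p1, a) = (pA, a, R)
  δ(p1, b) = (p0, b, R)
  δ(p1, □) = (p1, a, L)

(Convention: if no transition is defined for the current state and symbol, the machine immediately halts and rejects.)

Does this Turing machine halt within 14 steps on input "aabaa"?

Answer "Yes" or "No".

Execution trace:
Initial: [p0]aabaa
Step 1: δ(p0, a) = (p0, b, R) → b[p0]abaa
Step 2: δ(p0, a) = (p0, b, R) → bb[p0]baa
Step 3: δ(p0, b) = (p0, b, R) → bbb[p0]aa
Step 4: δ(p0, a) = (p0, b, R) → bbbb[p0]a
Step 5: δ(p0, a) = (p0, b, R) → bbbbb[p0]□
Step 6: δ(p0, □) = (p1, b, R) → bbbbbb[p1]□
Step 7: δ(p1, □) = (p1, a, L) → bbbbb[p1]ba
Step 8: δ(p1, b) = (p0, b, R) → bbbbbb[p0]a
Step 9: δ(p0, a) = (p0, b, R) → bbbbbbb[p0]□
Step 10: δ(p0, □) = (p1, b, R) → bbbbbbbb[p1]□
Step 11: δ(p1, □) = (p1, a, L) → bbbbbbb[p1]ba
Step 12: δ(p1, b) = (p0, b, R) → bbbbbbbb[p0]a
Step 13: δ(p0, a) = (p0, b, R) → bbbbbbbbb[p0]□
Step 14: δ(p0, □) = (p1, b, R) → bbbbbbbbbb[p1]□

The machine has not reached a halting state after 14 steps.
The machine did not halt within the 14-step bound.

Answer: No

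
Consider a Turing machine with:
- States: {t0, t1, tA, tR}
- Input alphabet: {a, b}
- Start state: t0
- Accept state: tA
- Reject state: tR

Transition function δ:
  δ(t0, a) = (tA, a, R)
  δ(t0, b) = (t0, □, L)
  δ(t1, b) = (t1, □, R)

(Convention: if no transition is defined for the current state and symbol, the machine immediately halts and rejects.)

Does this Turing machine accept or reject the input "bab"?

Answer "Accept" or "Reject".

Execution trace:
Initial: [t0]bab
Step 1: δ(t0, b) = (t0, □, L) → [t0]□□ab

No transition is defined for δ(t0, □). By convention the machine halts and rejects.

Answer: Reject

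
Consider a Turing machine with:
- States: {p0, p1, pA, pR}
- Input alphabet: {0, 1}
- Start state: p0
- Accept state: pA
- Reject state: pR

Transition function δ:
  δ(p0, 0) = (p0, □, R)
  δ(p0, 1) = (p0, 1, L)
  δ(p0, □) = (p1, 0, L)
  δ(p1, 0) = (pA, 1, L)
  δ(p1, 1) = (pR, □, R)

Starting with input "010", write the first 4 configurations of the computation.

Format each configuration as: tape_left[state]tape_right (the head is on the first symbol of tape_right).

Transitions applied:
Step 1: δ(p0, 0) = (p0, □, R)
Step 2: δ(p0, 1) = (p0, 1, L)
Step 3: δ(p0, □) = (p1, 0, L)

The first 4 configurations are:
[p0]010 ⊢ □[p0]10 ⊢ [p0]□10 ⊢ [p1]□010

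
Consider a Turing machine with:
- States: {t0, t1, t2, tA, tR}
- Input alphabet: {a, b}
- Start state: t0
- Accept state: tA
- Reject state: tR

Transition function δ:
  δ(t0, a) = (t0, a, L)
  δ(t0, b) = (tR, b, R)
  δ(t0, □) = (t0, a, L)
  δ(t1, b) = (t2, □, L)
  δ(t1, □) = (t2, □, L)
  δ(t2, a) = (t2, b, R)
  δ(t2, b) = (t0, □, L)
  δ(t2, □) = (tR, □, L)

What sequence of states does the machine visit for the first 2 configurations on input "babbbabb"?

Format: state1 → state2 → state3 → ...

Execution trace:
Initial: [t0]babbbabb
Step 1: δ(t0, b) = (tR, b, R) → b[tR]abbbabb

The machine reaches the reject state tR and halts.

State sequence: t0 → tR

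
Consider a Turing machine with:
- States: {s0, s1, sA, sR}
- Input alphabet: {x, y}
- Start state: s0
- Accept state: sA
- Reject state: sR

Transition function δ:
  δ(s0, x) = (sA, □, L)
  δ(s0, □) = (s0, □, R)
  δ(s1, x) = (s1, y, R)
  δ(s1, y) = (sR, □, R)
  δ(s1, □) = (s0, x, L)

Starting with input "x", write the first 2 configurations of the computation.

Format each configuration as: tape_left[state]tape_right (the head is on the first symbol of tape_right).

Transitions applied:
Step 1: δ(s0, x) = (sA, □, L)

The first 2 configurations are:
[s0]x ⊢ [sA]□□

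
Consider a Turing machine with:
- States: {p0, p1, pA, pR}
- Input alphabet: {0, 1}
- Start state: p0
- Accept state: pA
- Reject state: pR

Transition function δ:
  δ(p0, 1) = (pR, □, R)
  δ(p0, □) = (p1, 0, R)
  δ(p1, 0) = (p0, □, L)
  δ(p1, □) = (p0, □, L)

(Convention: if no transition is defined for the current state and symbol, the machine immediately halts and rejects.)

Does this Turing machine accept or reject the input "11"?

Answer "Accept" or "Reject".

Execution trace:
Initial: [p0]11
Step 1: δ(p0, 1) = (pR, □, R) → □[pR]1

The machine reaches the reject state pR and halts.

Answer: Reject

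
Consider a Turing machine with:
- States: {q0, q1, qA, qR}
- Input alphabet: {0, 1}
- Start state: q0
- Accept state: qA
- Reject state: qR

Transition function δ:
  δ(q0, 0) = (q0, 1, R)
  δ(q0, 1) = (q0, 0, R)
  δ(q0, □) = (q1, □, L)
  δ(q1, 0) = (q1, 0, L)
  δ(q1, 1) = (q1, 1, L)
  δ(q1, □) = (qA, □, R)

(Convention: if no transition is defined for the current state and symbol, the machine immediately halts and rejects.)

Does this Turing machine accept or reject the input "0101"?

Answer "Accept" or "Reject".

Execution trace:
Initial: [q0]0101
Step 1: δ(q0, 0) = (q0, 1, R) → 1[q0]101
Step 2: δ(q0, 1) = (q0, 0, R) → 10[q0]01
Step 3: δ(q0, 0) = (q0, 1, R) → 101[q0]1
Step 4: δ(q0, 1) = (q0, 0, R) → 1010[q0]□
Step 5: δ(q0, □) = (q1, □, L) → 101[q1]0□
Step 6: δ(q1, 0) = (q1, 0, L) → 10[q1]10□
Step 7: δ(q1, 1) = (q1, 1, L) → 1[q1]010□
Step 8: δ(q1, 0) = (q1, 0, L) → [q1]1010□
Step 9: δ(q1, 1) = (q1, 1, L) → [q1]□1010□
Step 10: δ(q1, □) = (qA, □, R) → □[qA]1010□

The machine reaches the accept state qA and halts.

Answer: Accept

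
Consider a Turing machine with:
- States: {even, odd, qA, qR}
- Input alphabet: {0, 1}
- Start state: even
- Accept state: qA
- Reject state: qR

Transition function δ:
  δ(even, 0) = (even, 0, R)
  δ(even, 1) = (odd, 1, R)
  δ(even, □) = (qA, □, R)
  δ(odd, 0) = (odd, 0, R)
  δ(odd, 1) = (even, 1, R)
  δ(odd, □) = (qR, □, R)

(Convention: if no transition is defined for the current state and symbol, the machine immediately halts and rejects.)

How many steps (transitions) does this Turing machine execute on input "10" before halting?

Execution trace:
Initial: [even]10
Step 1: δ(even, 1) = (odd, 1, R) → 1[odd]0
Step 2: δ(odd, 0) = (odd, 0, R) → 10[odd]□
Step 3: δ(odd, □) = (qR, □, R) → 10□[qR]□

The machine reaches the reject state qR and halts.

The machine executed 3 steps before halting.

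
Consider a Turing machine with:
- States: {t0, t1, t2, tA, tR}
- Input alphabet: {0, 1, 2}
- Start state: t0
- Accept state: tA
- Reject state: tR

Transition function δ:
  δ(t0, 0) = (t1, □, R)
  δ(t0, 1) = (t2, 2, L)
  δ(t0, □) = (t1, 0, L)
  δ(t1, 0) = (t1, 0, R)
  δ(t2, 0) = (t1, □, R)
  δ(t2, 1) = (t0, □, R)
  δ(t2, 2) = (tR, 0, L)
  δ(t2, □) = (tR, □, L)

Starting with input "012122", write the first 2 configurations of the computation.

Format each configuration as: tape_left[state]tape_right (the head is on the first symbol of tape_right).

Transitions applied:
Step 1: δ(t0, 0) = (t1, □, R)

The first 2 configurations are:
[t0]012122 ⊢ □[t1]12122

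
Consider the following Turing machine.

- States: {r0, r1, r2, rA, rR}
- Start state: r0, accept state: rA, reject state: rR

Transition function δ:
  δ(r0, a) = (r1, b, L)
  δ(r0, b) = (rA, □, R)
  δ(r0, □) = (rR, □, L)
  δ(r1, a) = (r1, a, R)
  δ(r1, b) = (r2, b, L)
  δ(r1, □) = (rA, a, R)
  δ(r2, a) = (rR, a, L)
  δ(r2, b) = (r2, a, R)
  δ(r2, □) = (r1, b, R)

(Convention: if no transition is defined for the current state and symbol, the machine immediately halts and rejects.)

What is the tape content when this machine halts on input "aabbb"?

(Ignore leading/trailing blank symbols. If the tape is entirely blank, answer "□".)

Execution trace:
Initial: [r0]aabbb
Step 1: δ(r0, a) = (r1, b, L) → [r1]□babbb
Step 2: δ(r1, □) = (rA, a, R) → a[rA]babbb

The machine reaches the accept state rA and halts.

Final tape (ignoring leading/trailing blanks): ababbb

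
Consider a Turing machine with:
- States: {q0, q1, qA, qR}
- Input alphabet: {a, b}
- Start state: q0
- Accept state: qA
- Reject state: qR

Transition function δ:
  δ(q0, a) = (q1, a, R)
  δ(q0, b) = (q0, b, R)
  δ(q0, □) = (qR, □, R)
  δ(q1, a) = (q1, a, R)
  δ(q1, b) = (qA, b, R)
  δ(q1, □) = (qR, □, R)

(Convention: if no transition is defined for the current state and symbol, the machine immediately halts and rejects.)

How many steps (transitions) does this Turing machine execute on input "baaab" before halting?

Execution trace:
Initial: [q0]baaab
Step 1: δ(q0, b) = (q0, b, R) → b[q0]aaab
Step 2: δ(q0, a) = (q1, a, R) → ba[q1]aab
Step 3: δ(q1, a) = (q1, a, R) → baa[q1]ab
Step 4: δ(q1, a) = (q1, a, R) → baaa[q1]b
Step 5: δ(q1, b) = (qA, b, R) → baaab[qA]□

The machine reaches the accept state qA and halts.

The machine executed 5 steps before halting.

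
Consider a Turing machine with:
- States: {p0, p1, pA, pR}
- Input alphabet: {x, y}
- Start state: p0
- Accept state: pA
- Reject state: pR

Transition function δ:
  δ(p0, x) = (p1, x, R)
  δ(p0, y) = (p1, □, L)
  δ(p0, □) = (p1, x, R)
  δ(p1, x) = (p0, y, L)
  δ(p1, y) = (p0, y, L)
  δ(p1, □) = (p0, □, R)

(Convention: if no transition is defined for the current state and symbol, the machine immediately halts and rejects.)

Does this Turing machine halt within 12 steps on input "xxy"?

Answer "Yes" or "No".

Execution trace:
Initial: [p0]xxy
Step 1: δ(p0, x) = (p1, x, R) → x[p1]xy
Step 2: δ(p1, x) = (p0, y, L) → [p0]xyy
Step 3: δ(p0, x) = (p1, x, R) → x[p1]yy
Step 4: δ(p1, y) = (p0, y, L) → [p0]xyy
Step 5: δ(p0, x) = (p1, x, R) → x[p1]yy
Step 6: δ(p1, y) = (p0, y, L) → [p0]xyy
Step 7: δ(p0, x) = (p1, x, R) → x[p1]yy
Step 8: δ(p1, y) = (p0, y, L) → [p0]xyy
Step 9: δ(p0, x) = (p1, x, R) → x[p1]yy
Step 10: δ(p1, y) = (p0, y, L) → [p0]xyy
Step 11: δ(p0, x) = (p1, x, R) → x[p1]yy
Step 12: δ(p1, y) = (p0, y, L) → [p0]xyy

The machine has not reached a halting state after 12 steps.
The machine did not halt within the 12-step bound.

Answer: No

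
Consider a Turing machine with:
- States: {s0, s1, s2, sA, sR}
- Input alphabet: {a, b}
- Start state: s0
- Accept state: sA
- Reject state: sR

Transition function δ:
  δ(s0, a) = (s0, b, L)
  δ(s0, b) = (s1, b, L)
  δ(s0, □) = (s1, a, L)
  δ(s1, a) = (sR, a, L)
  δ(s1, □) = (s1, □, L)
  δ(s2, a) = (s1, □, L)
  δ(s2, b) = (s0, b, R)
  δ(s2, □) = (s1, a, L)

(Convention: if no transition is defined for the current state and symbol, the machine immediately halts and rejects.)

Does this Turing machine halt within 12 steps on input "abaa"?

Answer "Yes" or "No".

Execution trace:
Initial: [s0]abaa
Step 1: δ(s0, a) = (s0, b, L) → [s0]□bbaa
Step 2: δ(s0, □) = (s1, a, L) → [s1]□abbaa
Step 3: δ(s1, □) = (s1, □, L) → [s1]□□abbaa
Step 4: δ(s1, □) = (s1, □, L) → [s1]□□□abbaa
Step 5: δ(s1, □) = (s1, □, L) → [s1]□□□□abbaa
Step 6: δ(s1, □) = (s1, □, L) → [s1]□□□□□abbaa
Step 7: δ(s1, □) = (s1, □, L) → [s1]□□□□□□abbaa
Step 8: δ(s1, □) = (s1, □, L) → [s1]□□□□□□□abbaa
Step 9: δ(s1, □) = (s1, □, L) → [s1]□□□□□□□□abbaa
Step 10: δ(s1, □) = (s1, □, L) → [s1]□□□□□□□□□abbaa
Step 11: δ(s1, □) = (s1, □, L) → [s1]□□□□□□□□□□abbaa
Step 12: δ(s1, □) = (s1, □, L) → [s1]□□□□□□□□□□□abbaa

The machine has not reached a halting state after 12 steps.
The machine did not halt within the 12-step bound.

Answer: No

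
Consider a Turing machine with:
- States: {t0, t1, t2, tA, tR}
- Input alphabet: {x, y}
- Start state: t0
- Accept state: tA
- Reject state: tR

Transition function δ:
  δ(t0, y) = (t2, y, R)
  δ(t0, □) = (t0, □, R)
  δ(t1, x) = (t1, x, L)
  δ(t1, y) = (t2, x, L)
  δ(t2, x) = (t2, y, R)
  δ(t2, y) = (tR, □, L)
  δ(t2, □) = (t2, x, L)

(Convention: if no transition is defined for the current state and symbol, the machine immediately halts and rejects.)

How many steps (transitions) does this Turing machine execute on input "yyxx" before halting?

Execution trace:
Initial: [t0]yyxx
Step 1: δ(t0, y) = (t2, y, R) → y[t2]yxx
Step 2: δ(t2, y) = (tR, □, L) → [tR]y□xx

The machine reaches the reject state tR and halts.

The machine executed 2 steps before halting.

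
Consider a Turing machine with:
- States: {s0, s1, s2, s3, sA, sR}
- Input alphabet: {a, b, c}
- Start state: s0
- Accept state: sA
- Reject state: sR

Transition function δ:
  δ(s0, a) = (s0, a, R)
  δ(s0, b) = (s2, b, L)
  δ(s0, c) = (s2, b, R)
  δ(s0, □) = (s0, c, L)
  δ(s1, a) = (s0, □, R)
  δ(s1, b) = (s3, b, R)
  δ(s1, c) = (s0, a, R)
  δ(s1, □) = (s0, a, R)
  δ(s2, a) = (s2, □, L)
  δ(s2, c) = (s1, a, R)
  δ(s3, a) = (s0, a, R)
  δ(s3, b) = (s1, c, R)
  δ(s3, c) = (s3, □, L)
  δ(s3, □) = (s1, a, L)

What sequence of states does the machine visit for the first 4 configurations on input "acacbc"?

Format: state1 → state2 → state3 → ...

Execution trace:
Initial: [s0]acacbc
Step 1: δ(s0, a) = (s0, a, R) → a[s0]cacbc
Step 2: δ(s0, c) = (s2, b, R) → ab[s2]acbc
Step 3: δ(s2, a) = (s2, □, L) → a[s2]b□cbc

No transition is defined for δ(s2, b). By convention the machine halts and rejects.

State sequence: s0 → s0 → s2 → s2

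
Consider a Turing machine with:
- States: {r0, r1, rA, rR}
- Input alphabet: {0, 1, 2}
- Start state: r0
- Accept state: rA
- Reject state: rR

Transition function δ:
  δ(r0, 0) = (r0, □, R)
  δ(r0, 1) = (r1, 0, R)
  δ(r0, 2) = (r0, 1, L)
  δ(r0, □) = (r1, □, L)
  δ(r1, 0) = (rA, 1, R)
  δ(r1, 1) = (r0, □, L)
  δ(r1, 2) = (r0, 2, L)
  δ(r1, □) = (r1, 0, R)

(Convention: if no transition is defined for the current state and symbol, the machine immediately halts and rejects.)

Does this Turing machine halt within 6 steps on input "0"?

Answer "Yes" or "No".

Execution trace:
Initial: [r0]0
Step 1: δ(r0, 0) = (r0, □, R) → □[r0]□
Step 2: δ(r0, □) = (r1, □, L) → [r1]□□
Step 3: δ(r1, □) = (r1, 0, R) → 0[r1]□
Step 4: δ(r1, □) = (r1, 0, R) → 00[r1]□
Step 5: δ(r1, □) = (r1, 0, R) → 000[r1]□
Step 6: δ(r1, □) = (r1, 0, R) → 0000[r1]□

The machine has not reached a halting state after 6 steps.
The machine did not halt within the 6-step bound.

Answer: No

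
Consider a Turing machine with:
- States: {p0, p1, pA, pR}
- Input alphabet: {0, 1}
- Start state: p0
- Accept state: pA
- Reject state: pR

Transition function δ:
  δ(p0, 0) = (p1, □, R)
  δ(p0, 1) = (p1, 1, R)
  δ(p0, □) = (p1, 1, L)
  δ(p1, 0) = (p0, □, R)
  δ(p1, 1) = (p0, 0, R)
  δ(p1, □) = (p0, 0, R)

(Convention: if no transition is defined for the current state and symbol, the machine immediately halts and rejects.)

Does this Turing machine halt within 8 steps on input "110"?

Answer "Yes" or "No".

Execution trace:
Initial: [p0]110
Step 1: δ(p0, 1) = (p1, 1, R) → 1[p1]10
Step 2: δ(p1, 1) = (p0, 0, R) → 10[p0]0
Step 3: δ(p0, 0) = (p1, □, R) → 10□[p1]□
Step 4: δ(p1, □) = (p0, 0, R) → 10□0[p0]□
Step 5: δ(p0, □) = (p1, 1, L) → 10□[p1]01
Step 6: δ(p1, 0) = (p0, □, R) → 10□□[p0]1
Step 7: δ(p0, 1) = (p1, 1, R) → 10□□1[p1]□
Step 8: δ(p1, □) = (p0, 0, R) → 10□□10[p0]□

The machine has not reached a halting state after 8 steps.
The machine did not halt within the 8-step bound.

Answer: No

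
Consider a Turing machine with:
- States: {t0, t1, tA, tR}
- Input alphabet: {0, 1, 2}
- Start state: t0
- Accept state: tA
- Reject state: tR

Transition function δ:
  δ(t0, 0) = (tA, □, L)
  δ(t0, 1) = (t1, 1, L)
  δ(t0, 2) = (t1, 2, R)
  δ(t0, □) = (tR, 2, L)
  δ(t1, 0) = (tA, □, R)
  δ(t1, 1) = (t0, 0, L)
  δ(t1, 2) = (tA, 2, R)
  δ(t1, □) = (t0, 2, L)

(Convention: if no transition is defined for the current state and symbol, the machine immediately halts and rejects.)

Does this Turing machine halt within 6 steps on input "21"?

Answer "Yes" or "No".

Execution trace:
Initial: [t0]21
Step 1: δ(t0, 2) = (t1, 2, R) → 2[t1]1
Step 2: δ(t1, 1) = (t0, 0, L) → [t0]20
Step 3: δ(t0, 2) = (t1, 2, R) → 2[t1]0
Step 4: δ(t1, 0) = (tA, □, R) → 2□[tA]□

The machine reaches the accept state tA and halts.
The machine halted after 4 steps (within the 6-step bound).

Answer: Yes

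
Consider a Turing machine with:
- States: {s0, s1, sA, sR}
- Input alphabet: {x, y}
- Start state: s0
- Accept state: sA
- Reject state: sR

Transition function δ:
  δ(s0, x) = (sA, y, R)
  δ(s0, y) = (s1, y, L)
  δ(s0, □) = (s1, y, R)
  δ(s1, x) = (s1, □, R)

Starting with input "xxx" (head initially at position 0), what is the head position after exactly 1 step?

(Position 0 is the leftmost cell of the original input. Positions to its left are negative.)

Execution trace (head position shown):
Step 0: [s0]xxx  (head at position 0)
Step 1: move right → y[sA]xx  (head at position 1)

After 1 step, the head is at position 1.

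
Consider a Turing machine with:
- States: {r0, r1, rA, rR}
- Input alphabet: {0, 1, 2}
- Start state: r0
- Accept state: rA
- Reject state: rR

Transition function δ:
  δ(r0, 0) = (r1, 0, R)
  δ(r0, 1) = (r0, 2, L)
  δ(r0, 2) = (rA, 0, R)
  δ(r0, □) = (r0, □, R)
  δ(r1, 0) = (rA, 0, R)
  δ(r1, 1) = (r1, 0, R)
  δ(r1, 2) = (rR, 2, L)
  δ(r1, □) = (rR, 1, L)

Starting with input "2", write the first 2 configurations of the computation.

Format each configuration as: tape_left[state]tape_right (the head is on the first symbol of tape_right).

Transitions applied:
Step 1: δ(r0, 2) = (rA, 0, R)

The first 2 configurations are:
[r0]2 ⊢ 0[rA]□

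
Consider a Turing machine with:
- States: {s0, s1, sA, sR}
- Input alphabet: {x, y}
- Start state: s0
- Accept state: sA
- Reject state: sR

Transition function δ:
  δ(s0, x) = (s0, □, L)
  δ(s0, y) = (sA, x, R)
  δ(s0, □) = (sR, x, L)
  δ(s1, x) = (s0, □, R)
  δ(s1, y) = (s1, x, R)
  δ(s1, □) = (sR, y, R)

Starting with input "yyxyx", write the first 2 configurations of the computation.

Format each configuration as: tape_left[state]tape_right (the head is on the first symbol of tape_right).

Transitions applied:
Step 1: δ(s0, y) = (sA, x, R)

The first 2 configurations are:
[s0]yyxyx ⊢ x[sA]yxyx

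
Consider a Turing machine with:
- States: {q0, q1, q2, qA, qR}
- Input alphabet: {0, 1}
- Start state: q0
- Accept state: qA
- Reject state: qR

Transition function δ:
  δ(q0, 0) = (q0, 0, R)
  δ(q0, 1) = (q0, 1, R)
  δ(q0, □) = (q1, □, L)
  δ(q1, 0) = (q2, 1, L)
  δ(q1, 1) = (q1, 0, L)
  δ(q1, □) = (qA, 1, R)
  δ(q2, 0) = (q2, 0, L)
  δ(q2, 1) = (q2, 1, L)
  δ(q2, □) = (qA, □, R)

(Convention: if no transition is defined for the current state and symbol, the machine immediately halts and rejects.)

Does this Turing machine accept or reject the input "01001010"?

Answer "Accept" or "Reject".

Execution trace:
Initial: [q0]01001010
Step 1: δ(q0, 0) = (q0, 0, R) → 0[q0]1001010
Step 2: δ(q0, 1) = (q0, 1, R) → 01[q0]001010
Step 3: δ(q0, 0) = (q0, 0, R) → 010[q0]01010
Step 4: δ(q0, 0) = (q0, 0, R) → 0100[q0]1010
Step 5: δ(q0, 1) = (q0, 1, R) → 01001[q0]010
Step 6: δ(q0, 0) = (q0, 0, R) → 010010[q0]10
Step 7: δ(q0, 1) = (q0, 1, R) → 0100101[q0]0
Step 8: δ(q0, 0) = (q0, 0, R) → 01001010[q0]□
Step 9: δ(q0, □) = (q1, □, L) → 0100101[q1]0□
Step 10: δ(q1, 0) = (q2, 1, L) → 010010[q2]11□
Step 11: δ(q2, 1) = (q2, 1, L) → 01001[q2]011□
Step 12: δ(q2, 0) = (q2, 0, L) → 0100[q2]1011□
Step 13: δ(q2, 1) = (q2, 1, L) → 010[q2]01011□
Step 14: δ(q2, 0) = (q2, 0, L) → 01[q2]001011□
Step 15: δ(q2, 0) = (q2, 0, L) → 0[q2]1001011□
Step 16: δ(q2, 1) = (q2, 1, L) → [q2]01001011□
Step 17: δ(q2, 0) = (q2, 0, L) → [q2]□01001011□
Step 18: δ(q2, □) = (qA, □, R) → □[qA]01001011□

The machine reaches the accept state qA and halts.

Answer: Accept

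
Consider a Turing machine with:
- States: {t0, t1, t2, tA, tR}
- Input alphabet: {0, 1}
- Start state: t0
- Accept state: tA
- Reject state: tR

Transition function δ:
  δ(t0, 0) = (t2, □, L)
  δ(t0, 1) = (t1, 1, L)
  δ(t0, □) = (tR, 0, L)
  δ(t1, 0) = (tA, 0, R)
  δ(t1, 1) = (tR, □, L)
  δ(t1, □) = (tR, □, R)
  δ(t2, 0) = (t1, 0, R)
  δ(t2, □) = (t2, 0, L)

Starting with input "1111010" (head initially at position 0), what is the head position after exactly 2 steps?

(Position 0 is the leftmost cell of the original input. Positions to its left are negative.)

Execution trace (head position shown):
Step 0: [t0]1111010  (head at position 0)
Step 1: move left → [t1]□1111010  (head at position -1)
Step 2: move right → □[tR]1111010  (head at position 0)

After 2 steps, the head is at position 0.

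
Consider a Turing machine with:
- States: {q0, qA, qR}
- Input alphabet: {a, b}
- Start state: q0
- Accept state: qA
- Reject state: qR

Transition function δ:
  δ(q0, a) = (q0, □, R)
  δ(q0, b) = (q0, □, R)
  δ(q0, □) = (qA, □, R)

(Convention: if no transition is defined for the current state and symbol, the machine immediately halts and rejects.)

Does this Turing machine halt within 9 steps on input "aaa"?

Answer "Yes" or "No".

Execution trace:
Initial: [q0]aaa
Step 1: δ(q0, a) = (q0, □, R) → □[q0]aa
Step 2: δ(q0, a) = (q0, □, R) → □□[q0]a
Step 3: δ(q0, a) = (q0, □, R) → □□□[q0]□
Step 4: δ(q0, □) = (qA, □, R) → □□□□[qA]□

The machine reaches the accept state qA and halts.
The machine halted after 4 steps (within the 9-step bound).

Answer: Yes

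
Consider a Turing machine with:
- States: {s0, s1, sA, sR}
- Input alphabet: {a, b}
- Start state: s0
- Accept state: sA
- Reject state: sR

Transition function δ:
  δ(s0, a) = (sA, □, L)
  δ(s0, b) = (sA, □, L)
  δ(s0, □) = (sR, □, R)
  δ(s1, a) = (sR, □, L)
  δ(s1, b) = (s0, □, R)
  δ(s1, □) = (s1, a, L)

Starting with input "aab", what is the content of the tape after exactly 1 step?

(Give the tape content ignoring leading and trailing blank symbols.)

Execution trace:
Initial: [s0]aab
Step 1: δ(s0, a) = (sA, □, L) → [sA]□□ab

The machine reaches the accept state sA and halts.

After 1 step, the tape (ignoring leading/trailing blanks) is: ab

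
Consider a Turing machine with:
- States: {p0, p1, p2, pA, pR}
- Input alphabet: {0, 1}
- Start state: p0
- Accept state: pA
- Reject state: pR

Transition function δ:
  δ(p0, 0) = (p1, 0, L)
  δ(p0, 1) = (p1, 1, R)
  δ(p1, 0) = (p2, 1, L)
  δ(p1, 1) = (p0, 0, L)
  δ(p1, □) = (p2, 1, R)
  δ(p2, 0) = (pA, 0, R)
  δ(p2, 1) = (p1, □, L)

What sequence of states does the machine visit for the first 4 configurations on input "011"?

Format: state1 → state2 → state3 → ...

Execution trace:
Initial: [p0]011
Step 1: δ(p0, 0) = (p1, 0, L) → [p1]□011
Step 2: δ(p1, □) = (p2, 1, R) → 1[p2]011
Step 3: δ(p2, 0) = (pA, 0, R) → 10[pA]11

The machine reaches the accept state pA and halts.

State sequence: p0 → p1 → p2 → pA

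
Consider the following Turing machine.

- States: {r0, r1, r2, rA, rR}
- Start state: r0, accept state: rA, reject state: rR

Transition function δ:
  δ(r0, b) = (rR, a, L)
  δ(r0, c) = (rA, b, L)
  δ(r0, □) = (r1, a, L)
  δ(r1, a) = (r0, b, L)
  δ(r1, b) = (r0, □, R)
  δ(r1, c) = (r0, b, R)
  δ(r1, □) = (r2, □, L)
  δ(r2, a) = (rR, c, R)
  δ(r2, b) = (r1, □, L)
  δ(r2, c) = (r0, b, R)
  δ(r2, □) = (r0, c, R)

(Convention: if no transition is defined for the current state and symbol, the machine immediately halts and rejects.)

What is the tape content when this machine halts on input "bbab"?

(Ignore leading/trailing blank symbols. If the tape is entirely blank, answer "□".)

Execution trace:
Initial: [r0]bbab
Step 1: δ(r0, b) = (rR, a, L) → [rR]□abab

The machine reaches the reject state rR and halts.

Final tape (ignoring leading/trailing blanks): abab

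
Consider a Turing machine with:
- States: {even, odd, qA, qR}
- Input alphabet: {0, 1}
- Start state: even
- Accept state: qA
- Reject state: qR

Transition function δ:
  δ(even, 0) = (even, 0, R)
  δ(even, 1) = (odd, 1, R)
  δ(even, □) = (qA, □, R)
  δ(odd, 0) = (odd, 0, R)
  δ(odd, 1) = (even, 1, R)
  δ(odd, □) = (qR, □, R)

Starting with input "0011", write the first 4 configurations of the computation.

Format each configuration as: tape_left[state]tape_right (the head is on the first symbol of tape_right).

Transitions applied:
Step 1: δ(even, 0) = (even, 0, R)
Step 2: δ(even, 0) = (even, 0, R)
Step 3: δ(even, 1) = (odd, 1, R)

The first 4 configurations are:
[even]0011 ⊢ 0[even]011 ⊢ 00[even]11 ⊢ 001[odd]1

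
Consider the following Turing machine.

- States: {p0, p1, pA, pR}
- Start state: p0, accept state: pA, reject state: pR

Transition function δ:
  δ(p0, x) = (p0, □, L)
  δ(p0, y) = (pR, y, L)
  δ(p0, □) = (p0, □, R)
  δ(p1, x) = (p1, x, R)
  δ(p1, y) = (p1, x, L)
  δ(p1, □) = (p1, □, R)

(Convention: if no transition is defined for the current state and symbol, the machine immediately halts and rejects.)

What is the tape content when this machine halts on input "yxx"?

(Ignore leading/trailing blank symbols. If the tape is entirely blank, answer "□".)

Execution trace:
Initial: [p0]yxx
Step 1: δ(p0, y) = (pR, y, L) → [pR]□yxx

The machine reaches the reject state pR and halts.

Final tape (ignoring leading/trailing blanks): yxx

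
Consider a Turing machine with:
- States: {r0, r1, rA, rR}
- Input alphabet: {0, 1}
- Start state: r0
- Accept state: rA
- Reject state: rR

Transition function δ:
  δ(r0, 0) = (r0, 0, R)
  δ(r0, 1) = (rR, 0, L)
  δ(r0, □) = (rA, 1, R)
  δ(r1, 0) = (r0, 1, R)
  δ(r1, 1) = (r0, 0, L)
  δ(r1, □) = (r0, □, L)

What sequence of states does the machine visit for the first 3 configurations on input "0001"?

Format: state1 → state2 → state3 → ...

Execution trace:
Initial: [r0]0001
Step 1: δ(r0, 0) = (r0, 0, R) → 0[r0]001
Step 2: δ(r0, 0) = (r0, 0, R) → 00[r0]01

State sequence: r0 → r0 → r0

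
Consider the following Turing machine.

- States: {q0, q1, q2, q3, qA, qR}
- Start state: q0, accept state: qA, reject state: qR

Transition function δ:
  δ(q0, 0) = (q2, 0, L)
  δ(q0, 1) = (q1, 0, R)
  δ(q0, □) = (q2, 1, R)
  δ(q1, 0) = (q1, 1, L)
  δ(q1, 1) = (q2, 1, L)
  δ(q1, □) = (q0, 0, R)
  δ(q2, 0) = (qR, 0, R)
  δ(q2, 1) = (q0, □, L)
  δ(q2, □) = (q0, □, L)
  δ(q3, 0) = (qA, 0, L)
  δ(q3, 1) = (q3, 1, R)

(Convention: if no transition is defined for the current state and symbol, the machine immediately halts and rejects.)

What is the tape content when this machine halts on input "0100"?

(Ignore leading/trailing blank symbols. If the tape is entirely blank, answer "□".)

Execution trace:
Initial: [q0]0100
Step 1: δ(q0, 0) = (q2, 0, L) → [q2]□0100
Step 2: δ(q2, □) = (q0, □, L) → [q0]□□0100
Step 3: δ(q0, □) = (q2, 1, R) → 1[q2]□0100
Step 4: δ(q2, □) = (q0, □, L) → [q0]1□0100
Step 5: δ(q0, 1) = (q1, 0, R) → 0[q1]□0100
Step 6: δ(q1, □) = (q0, 0, R) → 00[q0]0100
Step 7: δ(q0, 0) = (q2, 0, L) → 0[q2]00100
Step 8: δ(q2, 0) = (qR, 0, R) → 00[qR]0100

The machine reaches the reject state qR and halts.

Final tape (ignoring leading/trailing blanks): 000100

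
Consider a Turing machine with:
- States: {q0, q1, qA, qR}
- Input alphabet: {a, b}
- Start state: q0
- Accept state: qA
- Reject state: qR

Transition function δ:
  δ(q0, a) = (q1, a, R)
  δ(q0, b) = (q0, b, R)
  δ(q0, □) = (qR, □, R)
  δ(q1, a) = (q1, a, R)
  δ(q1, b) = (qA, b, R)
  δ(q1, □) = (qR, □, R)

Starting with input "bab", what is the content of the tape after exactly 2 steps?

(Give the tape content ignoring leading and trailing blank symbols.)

Execution trace:
Initial: [q0]bab
Step 1: δ(q0, b) = (q0, b, R) → b[q0]ab
Step 2: δ(q0, a) = (q1, a, R) → ba[q1]b

After 2 steps, the tape (ignoring leading/trailing blanks) is: bab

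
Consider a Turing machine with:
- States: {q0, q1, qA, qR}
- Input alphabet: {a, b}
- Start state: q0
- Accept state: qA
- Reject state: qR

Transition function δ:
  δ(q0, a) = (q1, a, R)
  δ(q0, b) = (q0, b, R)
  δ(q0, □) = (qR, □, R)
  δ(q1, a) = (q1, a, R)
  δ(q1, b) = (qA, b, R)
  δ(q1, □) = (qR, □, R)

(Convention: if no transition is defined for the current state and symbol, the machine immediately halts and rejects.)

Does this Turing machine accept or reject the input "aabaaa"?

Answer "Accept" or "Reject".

Execution trace:
Initial: [q0]aabaaa
Step 1: δ(q0, a) = (q1, a, R) → a[q1]abaaa
Step 2: δ(q1, a) = (q1, a, R) → aa[q1]baaa
Step 3: δ(q1, b) = (qA, b, R) → aab[qA]aaa

The machine reaches the accept state qA and halts.

Answer: Accept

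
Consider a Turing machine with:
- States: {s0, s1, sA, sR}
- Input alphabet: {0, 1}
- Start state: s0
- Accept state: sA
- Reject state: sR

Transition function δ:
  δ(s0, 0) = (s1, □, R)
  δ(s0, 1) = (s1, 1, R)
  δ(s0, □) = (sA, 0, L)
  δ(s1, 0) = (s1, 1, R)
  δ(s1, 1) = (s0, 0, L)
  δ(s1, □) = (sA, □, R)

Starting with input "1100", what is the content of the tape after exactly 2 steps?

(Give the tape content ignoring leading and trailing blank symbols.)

Execution trace:
Initial: [s0]1100
Step 1: δ(s0, 1) = (s1, 1, R) → 1[s1]100
Step 2: δ(s1, 1) = (s0, 0, L) → [s0]1000

After 2 steps, the tape (ignoring leading/trailing blanks) is: 1000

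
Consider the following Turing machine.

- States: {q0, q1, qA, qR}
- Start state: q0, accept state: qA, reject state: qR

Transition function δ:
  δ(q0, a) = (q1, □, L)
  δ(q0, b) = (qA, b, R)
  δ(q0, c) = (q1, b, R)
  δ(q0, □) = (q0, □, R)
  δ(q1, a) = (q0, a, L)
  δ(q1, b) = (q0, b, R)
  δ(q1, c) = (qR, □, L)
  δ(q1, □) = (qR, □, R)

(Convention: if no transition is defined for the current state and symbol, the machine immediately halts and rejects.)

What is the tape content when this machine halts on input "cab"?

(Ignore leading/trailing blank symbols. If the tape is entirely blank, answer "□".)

Execution trace:
Initial: [q0]cab
Step 1: δ(q0, c) = (q1, b, R) → b[q1]ab
Step 2: δ(q1, a) = (q0, a, L) → [q0]bab
Step 3: δ(q0, b) = (qA, b, R) → b[qA]ab

The machine reaches the accept state qA and halts.

Final tape (ignoring leading/trailing blanks): bab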